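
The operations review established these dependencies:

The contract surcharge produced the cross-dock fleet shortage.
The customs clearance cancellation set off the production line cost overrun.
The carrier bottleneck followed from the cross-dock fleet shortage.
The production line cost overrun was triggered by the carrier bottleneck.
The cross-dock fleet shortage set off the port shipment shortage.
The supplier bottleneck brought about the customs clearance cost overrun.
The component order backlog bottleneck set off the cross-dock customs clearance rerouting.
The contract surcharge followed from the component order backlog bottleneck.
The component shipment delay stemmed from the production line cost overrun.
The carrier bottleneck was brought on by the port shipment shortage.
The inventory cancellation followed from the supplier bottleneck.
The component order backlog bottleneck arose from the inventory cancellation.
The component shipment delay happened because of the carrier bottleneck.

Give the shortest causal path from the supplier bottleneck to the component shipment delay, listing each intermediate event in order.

the supplier bottleneck → the inventory cancellation → the component order backlog bottleneck → the contract surcharge → the cross-dock fleet shortage → the carrier bottleneck → the component shipment delay

the supplier bottleneck → the inventory cancellation
the inventory cancellation → the component order backlog bottleneck
the component order backlog bottleneck → the contract surcharge
the contract surcharge → the cross-dock fleet shortage
the cross-dock fleet shortage → the carrier bottleneck
the carrier bottleneck → the component shipment delay
Length: 6 steps.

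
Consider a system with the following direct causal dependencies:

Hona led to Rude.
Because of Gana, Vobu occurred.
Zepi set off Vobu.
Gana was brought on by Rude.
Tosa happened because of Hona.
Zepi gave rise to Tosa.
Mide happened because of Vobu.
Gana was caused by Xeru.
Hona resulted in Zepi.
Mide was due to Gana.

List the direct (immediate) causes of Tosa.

Hona, Zepi

Hona, Zepi → Tosa with nothing further upstream stated.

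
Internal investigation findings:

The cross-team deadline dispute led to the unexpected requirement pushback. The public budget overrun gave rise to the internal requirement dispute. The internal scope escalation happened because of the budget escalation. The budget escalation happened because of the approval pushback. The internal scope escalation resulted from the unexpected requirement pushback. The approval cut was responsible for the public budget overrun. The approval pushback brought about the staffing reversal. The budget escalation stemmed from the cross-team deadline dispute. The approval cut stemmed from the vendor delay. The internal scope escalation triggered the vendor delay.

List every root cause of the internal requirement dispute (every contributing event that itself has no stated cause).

the approval pushback, the cross-team deadline dispute

Tracing upstream from the internal requirement dispute: the internal requirement dispute ← the public budget overrun ← the approval cut ← the vendor delay ← the internal scope escalation ← the unexpected requirement pushback ← the cross-team deadline dispute.
A separate upstream branch: the internal requirement dispute ← the public budget overrun ← the approval cut ← the vendor delay ← the internal scope escalation ← the budget escalation ← the approval pushback.
Each of those chain origins has no stated cause.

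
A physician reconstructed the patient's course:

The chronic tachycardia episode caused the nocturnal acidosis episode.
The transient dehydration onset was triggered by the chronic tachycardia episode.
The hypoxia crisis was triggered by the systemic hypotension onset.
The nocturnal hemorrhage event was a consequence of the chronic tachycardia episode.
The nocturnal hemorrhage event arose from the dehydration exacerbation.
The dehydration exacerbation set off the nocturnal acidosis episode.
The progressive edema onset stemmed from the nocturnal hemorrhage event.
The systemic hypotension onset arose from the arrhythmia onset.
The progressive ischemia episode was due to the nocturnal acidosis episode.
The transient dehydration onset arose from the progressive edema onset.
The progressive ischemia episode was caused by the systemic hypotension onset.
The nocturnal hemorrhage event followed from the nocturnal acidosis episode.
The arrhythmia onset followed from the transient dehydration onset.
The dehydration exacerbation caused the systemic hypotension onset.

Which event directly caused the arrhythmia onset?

the transient dehydration onset

Upstream contributors include the dehydration exacerbation, the chronic tachycardia episode, the nocturnal acidosis episode, the nocturnal hemorrhage event, the progressive edema onset, but only the transient dehydration onset feeds directly into the arrhythmia onset.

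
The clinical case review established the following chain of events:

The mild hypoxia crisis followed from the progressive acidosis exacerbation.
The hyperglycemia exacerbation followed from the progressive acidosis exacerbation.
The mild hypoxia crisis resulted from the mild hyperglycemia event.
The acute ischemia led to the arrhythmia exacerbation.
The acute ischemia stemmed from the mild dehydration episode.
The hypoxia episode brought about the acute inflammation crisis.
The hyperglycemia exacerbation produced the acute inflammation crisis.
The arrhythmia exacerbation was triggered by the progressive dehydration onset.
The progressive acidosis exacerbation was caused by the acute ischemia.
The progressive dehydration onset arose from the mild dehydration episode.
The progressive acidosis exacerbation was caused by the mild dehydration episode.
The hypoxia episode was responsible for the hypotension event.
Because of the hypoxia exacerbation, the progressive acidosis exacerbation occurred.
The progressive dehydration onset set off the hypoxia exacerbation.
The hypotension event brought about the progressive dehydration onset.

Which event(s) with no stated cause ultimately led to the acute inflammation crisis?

the hypoxia episode, the mild dehydration episode

Tracing upstream from the acute inflammation crisis: the acute inflammation crisis ← the hypoxia episode.
A separate upstream branch: the acute inflammation crisis ← the hyperglycemia exacerbation ← the progressive acidosis exacerbation ← the mild dehydration episode.
Each of those chain origins has no stated cause.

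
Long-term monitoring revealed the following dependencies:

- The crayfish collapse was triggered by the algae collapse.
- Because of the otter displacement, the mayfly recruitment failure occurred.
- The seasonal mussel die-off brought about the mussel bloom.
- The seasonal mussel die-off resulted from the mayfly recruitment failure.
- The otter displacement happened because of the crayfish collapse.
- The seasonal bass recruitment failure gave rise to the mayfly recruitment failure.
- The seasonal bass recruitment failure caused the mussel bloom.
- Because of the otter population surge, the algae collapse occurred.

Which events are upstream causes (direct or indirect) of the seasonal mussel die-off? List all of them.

the algae collapse, the crayfish collapse, the mayfly recruitment failure, the otter displacement, the otter population surge, the seasonal bass recruitment failure

Immediate cause of the seasonal mussel die-off: the mayfly recruitment failure.
Further upstream: the otter population surge, the seasonal bass recruitment failure, the algae collapse, the crayfish collapse, the otter displacement.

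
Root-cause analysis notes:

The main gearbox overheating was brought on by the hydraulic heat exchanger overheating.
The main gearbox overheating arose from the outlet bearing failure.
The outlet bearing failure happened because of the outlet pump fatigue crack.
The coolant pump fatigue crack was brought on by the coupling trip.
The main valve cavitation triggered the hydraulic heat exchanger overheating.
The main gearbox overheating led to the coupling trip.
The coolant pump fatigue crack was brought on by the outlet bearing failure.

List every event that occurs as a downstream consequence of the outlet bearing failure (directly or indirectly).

Direct effects: the main gearbox overheating, the coolant pump fatigue crack.
2 steps out: the coupling trip.
Not reachable from it: the main valve cavitation, the outlet pump fatigue crack, the hydraulic heat exchanger overheating.

the coolant pump fatigue crack, the coupling trip, the main gearbox overheating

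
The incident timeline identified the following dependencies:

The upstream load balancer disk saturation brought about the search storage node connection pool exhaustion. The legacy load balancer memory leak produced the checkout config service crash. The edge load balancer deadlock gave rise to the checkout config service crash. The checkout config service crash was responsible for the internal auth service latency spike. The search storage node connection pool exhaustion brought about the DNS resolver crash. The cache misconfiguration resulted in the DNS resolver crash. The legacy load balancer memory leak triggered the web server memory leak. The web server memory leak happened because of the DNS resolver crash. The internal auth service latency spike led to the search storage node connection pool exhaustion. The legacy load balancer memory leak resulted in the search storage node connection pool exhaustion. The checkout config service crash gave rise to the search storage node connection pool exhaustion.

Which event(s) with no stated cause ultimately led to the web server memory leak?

Tracing upstream from the web server memory leak: the web server memory leak ← the DNS resolver crash ← the cache misconfiguration.
A separate upstream branch: the web server memory leak ← the DNS resolver crash ← the search storage node connection pool exhaustion ← the checkout config service crash ← the edge load balancer deadlock.
A separate upstream branch: the web server memory leak ← the DNS resolver crash ← the search storage node connection pool exhaustion ← the upstream load balancer disk saturation.
A separate upstream branch: the web server memory leak ← the legacy load balancer memory leak.
Each of those chain origins has no stated cause.

the cache misconfiguration, the edge load balancer deadlock, the legacy load balancer memory leak, the upstream load balancer disk saturation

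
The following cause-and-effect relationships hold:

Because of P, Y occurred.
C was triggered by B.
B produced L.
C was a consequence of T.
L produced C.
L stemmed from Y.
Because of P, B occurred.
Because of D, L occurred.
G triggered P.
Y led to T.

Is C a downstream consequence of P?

Yes

There is a causal chain: P → B → C.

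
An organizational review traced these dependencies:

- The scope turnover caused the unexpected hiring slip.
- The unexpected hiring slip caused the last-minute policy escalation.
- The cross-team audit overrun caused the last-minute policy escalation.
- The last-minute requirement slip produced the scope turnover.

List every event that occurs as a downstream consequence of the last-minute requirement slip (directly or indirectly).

the last-minute policy escalation, the scope turnover, the unexpected hiring slip

Direct effects: the scope turnover.
2 steps out: the unexpected hiring slip.
3 steps out: the last-minute policy escalation.
Not reachable from it: the cross-team audit overrun.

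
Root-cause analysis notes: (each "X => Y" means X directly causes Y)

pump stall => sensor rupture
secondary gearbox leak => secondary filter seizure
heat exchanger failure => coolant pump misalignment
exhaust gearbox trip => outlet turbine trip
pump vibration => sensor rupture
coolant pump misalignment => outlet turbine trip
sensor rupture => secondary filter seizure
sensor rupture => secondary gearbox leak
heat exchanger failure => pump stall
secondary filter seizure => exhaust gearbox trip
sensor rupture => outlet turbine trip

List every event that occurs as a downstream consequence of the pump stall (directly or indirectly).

the exhaust gearbox trip, the outlet turbine trip, the secondary filter seizure, the secondary gearbox leak, the sensor rupture

Direct effects: the sensor rupture.
2 steps out: the secondary gearbox leak, the secondary filter seizure, the outlet turbine trip.
3 steps out: the exhaust gearbox trip.
Not reachable from it: the heat exchanger failure, the coolant pump misalignment, the pump vibration.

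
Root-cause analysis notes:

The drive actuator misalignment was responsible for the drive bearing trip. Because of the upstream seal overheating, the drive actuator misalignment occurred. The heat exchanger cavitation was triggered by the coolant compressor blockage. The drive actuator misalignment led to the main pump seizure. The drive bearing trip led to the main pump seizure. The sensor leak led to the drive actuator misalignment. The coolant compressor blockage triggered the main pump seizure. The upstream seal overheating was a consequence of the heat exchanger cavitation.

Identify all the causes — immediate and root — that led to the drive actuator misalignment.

Immediate causes of the drive actuator misalignment: the upstream seal overheating, the sensor leak.
Further upstream: the coolant compressor blockage, the heat exchanger cavitation.

the coolant compressor blockage, the heat exchanger cavitation, the sensor leak, the upstream seal overheating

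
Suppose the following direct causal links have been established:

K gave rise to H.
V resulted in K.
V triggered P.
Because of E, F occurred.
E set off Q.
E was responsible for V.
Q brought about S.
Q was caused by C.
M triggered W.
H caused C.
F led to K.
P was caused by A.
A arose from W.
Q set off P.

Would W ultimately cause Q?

W leads to A, P; Q is not among them.

No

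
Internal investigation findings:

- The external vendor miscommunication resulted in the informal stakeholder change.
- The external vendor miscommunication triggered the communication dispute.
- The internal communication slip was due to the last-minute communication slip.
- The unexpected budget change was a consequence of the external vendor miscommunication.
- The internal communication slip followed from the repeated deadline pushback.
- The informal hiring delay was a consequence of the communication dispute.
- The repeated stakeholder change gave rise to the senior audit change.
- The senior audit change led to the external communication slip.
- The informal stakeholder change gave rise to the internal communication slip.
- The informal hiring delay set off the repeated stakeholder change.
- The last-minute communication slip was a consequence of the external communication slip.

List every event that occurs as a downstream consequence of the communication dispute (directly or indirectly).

the external communication slip, the informal hiring delay, the internal communication slip, the last-minute communication slip, the repeated stakeholder change, the senior audit change

Direct effects: the informal hiring delay.
2 steps out: the repeated stakeholder change.
3 steps out: the senior audit change.
4 steps out: the external communication slip.
5 steps out: the last-minute communication slip.
6 steps out: the internal communication slip.
Not reachable from it: the external vendor miscommunication, the informal stakeholder change, the repeated deadline pushback, the unexpected budget change.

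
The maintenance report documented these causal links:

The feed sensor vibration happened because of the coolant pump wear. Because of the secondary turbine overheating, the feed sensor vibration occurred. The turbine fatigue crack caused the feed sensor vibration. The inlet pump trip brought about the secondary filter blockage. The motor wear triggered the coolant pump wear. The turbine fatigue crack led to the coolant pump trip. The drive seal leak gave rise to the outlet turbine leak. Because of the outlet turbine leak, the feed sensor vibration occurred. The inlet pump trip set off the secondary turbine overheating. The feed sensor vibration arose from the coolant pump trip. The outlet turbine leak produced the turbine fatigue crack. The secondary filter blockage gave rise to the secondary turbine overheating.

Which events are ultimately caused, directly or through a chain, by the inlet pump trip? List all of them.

the feed sensor vibration, the secondary filter blockage, the secondary turbine overheating

Direct effects: the secondary filter blockage, the secondary turbine overheating.
2 steps out: the feed sensor vibration.
Not reachable from it: the motor wear, the drive seal leak, the outlet turbine leak, the turbine fatigue crack, the coolant pump trip, the coolant pump wear.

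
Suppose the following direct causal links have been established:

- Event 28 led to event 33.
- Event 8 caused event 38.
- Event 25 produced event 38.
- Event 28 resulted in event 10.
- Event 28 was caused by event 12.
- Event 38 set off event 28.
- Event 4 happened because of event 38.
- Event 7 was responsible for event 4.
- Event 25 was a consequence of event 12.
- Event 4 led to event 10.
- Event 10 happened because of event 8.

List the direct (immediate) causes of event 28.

Upstream contributors include event 25, event 8, but only event 12, event 38 feed directly into event 28.

event 12, event 38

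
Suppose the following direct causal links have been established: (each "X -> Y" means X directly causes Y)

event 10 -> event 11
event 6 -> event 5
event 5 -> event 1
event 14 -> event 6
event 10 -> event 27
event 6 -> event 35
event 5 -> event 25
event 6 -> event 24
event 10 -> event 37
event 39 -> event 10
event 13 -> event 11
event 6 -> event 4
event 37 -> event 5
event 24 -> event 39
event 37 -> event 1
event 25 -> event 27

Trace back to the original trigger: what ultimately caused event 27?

Tracing upstream from event 27: event 27 ← event 25 ← event 5 ← event 6 ← event 14.
Event 14 has no stated cause, so it is the root.

event 14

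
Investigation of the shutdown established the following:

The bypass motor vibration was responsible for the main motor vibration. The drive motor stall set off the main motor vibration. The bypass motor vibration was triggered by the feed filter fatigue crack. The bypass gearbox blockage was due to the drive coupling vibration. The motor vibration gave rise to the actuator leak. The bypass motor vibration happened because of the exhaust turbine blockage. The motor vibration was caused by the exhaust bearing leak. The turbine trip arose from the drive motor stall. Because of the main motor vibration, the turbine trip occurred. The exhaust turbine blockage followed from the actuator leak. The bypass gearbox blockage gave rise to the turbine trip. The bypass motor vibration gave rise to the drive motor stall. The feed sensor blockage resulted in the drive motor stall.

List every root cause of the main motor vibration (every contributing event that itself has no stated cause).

the exhaust bearing leak, the feed filter fatigue crack, the feed sensor blockage

Tracing upstream from the main motor vibration: the main motor vibration ← the bypass motor vibration ← the exhaust turbine blockage ← the actuator leak ← the motor vibration ← the exhaust bearing leak.
A separate upstream branch: the main motor vibration ← the bypass motor vibration ← the feed filter fatigue crack.
A separate upstream branch: the main motor vibration ← the drive motor stall ← the feed sensor blockage.
Each of those chain origins has no stated cause.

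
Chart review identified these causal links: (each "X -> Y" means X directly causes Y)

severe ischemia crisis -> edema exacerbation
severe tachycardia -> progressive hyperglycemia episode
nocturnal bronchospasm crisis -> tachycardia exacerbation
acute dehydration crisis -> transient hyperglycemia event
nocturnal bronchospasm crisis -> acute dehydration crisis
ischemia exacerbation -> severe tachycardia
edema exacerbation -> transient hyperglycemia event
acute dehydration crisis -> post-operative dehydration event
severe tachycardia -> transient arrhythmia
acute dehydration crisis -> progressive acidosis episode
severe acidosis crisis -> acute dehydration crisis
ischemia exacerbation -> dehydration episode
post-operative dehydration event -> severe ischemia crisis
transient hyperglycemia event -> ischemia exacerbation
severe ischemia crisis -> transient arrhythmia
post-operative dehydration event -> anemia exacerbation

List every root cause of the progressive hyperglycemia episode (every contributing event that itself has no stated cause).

the nocturnal bronchospasm crisis, the severe acidosis crisis

Tracing upstream from the progressive hyperglycemia episode: the progressive hyperglycemia episode ← the severe tachycardia ← the ischemia exacerbation ← the transient hyperglycemia event ← the acute dehydration crisis ← the nocturnal bronchospasm crisis.
A separate upstream branch: the progressive hyperglycemia episode ← the severe tachycardia ← the ischemia exacerbation ← the transient hyperglycemia event ← the acute dehydration crisis ← the severe acidosis crisis.
Each of those chain origins has no stated cause.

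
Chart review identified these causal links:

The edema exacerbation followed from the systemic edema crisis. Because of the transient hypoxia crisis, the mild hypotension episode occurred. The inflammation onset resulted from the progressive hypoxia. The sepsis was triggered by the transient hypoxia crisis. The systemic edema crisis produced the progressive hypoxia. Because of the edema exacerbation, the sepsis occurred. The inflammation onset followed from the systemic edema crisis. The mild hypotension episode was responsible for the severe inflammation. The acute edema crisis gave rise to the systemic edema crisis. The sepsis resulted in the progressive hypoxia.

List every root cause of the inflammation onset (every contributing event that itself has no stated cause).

Tracing upstream from the inflammation onset: the inflammation onset ← the progressive hypoxia ← the sepsis ← the transient hypoxia crisis.
A separate upstream branch: the inflammation onset ← the systemic edema crisis ← the acute edema crisis.
Each of those chain origins has no stated cause.

the acute edema crisis, the transient hypoxia crisis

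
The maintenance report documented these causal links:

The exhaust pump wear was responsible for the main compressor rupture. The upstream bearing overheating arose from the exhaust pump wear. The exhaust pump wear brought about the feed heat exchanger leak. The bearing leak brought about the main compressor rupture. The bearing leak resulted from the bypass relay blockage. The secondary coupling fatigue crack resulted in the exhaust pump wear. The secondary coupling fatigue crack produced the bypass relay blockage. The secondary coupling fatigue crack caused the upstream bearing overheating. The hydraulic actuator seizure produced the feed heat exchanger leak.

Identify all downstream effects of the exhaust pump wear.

Direct effects: the upstream bearing overheating, the feed heat exchanger leak, the main compressor rupture.
Not reachable from it: the secondary coupling fatigue crack, the bypass relay blockage, the bearing leak, the hydraulic actuator seizure.

the feed heat exchanger leak, the main compressor rupture, the upstream bearing overheating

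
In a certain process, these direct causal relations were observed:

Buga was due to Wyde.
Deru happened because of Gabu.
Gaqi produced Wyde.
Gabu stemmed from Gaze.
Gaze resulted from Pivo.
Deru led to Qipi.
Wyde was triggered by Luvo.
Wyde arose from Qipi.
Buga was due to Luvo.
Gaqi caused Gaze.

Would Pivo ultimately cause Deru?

Yes

There is a causal chain: Pivo → Gaze → Gabu → Deru.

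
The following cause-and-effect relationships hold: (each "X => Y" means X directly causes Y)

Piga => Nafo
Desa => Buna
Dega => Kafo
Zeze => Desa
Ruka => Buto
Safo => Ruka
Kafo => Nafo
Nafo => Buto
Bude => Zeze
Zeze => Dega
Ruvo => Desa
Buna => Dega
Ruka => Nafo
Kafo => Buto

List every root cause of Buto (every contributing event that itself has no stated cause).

Tracing upstream from Buto: Buto ← Ruka ← Safo.
A separate upstream branch: Buto ← Kafo ← Dega ← Buna ← Desa ← Ruvo.
A separate upstream branch: Buto ← Kafo ← Dega ← Zeze ← Bude.
A separate upstream branch: Buto ← Nafo ← Piga.
Each of those chain origins has no stated cause.

Bude, Piga, Ruvo, Safo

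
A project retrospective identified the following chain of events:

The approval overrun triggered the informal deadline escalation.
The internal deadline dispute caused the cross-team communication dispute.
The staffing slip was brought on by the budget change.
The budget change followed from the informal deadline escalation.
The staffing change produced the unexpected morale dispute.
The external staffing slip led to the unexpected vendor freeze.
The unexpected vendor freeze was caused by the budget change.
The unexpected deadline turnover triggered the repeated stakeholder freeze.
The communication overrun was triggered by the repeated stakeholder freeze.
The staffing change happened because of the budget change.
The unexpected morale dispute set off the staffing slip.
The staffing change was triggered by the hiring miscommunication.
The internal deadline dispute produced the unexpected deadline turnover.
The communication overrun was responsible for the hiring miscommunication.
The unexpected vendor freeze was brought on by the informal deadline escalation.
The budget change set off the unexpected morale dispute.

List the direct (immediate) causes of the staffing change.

Upstream contributors include the approval overrun, the internal deadline dispute, the informal deadline escalation, the unexpected deadline turnover, the repeated stakeholder freeze, the communication overrun, but only the budget change, the hiring miscommunication feed directly into the staffing change.

the budget change, the hiring miscommunication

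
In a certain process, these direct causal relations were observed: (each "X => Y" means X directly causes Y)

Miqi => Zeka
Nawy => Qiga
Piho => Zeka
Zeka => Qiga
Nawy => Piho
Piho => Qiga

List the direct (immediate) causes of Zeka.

Miqi, Piho

Upstream contributors include Nawy, but only Miqi, Piho feed directly into Zeka.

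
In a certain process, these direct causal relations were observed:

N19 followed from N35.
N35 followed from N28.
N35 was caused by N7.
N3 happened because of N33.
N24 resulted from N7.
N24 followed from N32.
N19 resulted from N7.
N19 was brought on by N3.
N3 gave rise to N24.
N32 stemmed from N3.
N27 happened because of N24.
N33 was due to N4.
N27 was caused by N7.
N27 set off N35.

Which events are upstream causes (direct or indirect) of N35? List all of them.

Immediate causes of N35: N28, N7, N27.
Further upstream: N4, N33, N3, N32, N24.

N24, N27, N28, N3, N32, N33, N4, N7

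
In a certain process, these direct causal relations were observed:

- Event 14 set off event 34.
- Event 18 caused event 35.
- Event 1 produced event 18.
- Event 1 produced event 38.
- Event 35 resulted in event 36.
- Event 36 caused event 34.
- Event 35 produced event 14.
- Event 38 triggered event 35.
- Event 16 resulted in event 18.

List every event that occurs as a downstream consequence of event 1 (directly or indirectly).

event 14, event 18, event 34, event 35, event 36, event 38

Direct effects: event 18, event 38.
2 steps out: event 35.
3 steps out: event 14, event 36.
4 steps out: event 34.
Not reachable from it: event 16.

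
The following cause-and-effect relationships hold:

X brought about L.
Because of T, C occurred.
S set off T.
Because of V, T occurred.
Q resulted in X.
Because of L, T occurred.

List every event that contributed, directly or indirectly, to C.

L, Q, S, T, V, X

Immediate cause of C: T.
Further upstream: Q, X, S, L, V.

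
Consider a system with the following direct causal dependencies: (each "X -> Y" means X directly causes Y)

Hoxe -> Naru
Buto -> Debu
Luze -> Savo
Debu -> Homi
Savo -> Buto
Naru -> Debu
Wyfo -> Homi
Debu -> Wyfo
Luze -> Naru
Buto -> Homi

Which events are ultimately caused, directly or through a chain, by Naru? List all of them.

Direct effects: Debu.
2 steps out: Wyfo, Homi.
Not reachable from it: Luze, Hoxe, Savo, Buto.

Debu, Homi, Wyfo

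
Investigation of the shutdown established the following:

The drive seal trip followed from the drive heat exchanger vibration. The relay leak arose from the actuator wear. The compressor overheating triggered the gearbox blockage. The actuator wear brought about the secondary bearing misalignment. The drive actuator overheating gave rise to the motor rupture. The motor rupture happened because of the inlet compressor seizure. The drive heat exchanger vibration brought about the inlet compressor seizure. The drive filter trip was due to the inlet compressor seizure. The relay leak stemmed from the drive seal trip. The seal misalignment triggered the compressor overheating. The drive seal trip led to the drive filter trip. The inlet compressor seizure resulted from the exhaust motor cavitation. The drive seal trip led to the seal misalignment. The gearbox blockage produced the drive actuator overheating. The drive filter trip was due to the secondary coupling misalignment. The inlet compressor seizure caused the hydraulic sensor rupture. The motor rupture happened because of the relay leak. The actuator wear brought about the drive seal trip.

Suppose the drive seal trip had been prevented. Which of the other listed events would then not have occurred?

the compressor overheating, the drive actuator overheating, the gearbox blockage, the seal misalignment

Downstream of the drive seal trip: the seal misalignment, the relay leak, the compressor overheating, the gearbox blockage, the drive actuator overheating, the drive filter trip, the motor rupture.
Of those, still caused via another path: the relay leak, the drive filter trip, the motor rupture.
The remainder have no surviving cause.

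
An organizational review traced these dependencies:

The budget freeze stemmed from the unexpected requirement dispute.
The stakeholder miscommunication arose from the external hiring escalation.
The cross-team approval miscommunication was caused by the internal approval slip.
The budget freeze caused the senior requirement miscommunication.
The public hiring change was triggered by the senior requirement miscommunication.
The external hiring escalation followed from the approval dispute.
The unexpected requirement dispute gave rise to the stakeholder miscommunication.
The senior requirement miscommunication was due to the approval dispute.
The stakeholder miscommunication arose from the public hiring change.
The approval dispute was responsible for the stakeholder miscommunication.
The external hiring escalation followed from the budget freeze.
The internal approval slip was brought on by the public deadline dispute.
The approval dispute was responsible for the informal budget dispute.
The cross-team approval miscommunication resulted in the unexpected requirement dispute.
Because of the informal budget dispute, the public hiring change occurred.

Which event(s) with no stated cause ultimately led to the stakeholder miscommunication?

the approval dispute, the public deadline dispute

Tracing upstream from the stakeholder miscommunication: the stakeholder miscommunication ← the unexpected requirement dispute ← the cross-team approval miscommunication ← the internal approval slip ← the public deadline dispute.
A separate upstream branch: the stakeholder miscommunication ← the approval dispute.
Each of those chain origins has no stated cause.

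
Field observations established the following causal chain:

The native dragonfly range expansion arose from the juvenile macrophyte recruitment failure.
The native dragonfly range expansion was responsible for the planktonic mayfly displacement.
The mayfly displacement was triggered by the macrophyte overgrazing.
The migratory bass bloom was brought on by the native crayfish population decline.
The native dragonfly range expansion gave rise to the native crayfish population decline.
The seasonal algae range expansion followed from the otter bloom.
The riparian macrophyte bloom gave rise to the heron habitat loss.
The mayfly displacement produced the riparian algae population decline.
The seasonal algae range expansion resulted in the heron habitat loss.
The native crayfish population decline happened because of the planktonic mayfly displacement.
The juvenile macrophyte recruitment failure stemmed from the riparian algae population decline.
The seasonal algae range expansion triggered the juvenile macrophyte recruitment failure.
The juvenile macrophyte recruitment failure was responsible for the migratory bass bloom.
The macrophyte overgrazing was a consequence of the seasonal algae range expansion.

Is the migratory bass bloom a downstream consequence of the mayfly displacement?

There is a causal chain: the mayfly displacement → the riparian algae population decline → the juvenile macrophyte recruitment failure → the migratory bass bloom.

Yes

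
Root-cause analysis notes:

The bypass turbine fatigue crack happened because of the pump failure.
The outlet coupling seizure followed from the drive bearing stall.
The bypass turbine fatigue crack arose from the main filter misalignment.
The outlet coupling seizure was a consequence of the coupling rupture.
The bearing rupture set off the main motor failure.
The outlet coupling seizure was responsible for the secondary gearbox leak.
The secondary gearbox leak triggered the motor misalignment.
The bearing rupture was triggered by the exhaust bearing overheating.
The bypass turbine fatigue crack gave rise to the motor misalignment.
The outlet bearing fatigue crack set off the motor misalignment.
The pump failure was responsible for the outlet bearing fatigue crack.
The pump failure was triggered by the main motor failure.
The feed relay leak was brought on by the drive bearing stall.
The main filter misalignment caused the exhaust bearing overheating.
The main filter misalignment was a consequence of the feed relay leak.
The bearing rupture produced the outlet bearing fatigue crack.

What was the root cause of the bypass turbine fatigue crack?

Tracing upstream from the bypass turbine fatigue crack: the bypass turbine fatigue crack ← the main filter misalignment ← the feed relay leak ← the drive bearing stall.
The drive bearing stall has no stated cause, so it is the root.

the drive bearing stall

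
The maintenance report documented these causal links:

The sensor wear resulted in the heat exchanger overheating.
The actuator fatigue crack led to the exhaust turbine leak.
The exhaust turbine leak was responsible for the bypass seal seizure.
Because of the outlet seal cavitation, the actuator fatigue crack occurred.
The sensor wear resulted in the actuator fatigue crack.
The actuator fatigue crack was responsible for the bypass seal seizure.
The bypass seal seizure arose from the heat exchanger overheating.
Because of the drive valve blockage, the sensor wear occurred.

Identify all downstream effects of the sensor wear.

the actuator fatigue crack, the bypass seal seizure, the exhaust turbine leak, the heat exchanger overheating

Direct effects: the heat exchanger overheating, the actuator fatigue crack.
2 steps out: the exhaust turbine leak, the bypass seal seizure.
Not reachable from it: the drive valve blockage, the outlet seal cavitation.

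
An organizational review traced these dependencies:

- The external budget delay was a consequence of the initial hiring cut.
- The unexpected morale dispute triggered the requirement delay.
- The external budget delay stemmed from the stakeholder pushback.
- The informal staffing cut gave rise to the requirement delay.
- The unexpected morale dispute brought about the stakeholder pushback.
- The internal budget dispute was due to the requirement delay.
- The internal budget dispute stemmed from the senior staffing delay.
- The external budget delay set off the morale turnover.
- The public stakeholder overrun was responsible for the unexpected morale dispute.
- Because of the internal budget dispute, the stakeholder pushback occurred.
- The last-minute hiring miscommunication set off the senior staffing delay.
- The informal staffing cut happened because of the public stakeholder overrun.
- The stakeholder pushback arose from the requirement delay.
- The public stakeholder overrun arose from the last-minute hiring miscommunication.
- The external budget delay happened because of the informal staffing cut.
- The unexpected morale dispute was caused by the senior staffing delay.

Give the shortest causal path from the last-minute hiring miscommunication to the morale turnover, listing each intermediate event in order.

the last-minute hiring miscommunication → the public stakeholder overrun
the public stakeholder overrun → the informal staffing cut
the informal staffing cut → the external budget delay
the external budget delay → the morale turnover
Length: 4 steps.

the last-minute hiring miscommunication → the public stakeholder overrun → the informal staffing cut → the external budget delay → the morale turnover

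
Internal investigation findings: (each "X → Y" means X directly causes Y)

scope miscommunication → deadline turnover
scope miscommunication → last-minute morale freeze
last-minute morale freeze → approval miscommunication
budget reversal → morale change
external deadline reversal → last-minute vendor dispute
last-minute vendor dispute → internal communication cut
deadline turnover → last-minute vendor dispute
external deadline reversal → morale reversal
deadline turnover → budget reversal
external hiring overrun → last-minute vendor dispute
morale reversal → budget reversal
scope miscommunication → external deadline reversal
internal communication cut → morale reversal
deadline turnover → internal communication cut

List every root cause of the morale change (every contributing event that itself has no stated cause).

the external hiring overrun, the scope miscommunication

Tracing upstream from the morale change: the morale change ← the budget reversal ← the deadline turnover ← the scope miscommunication.
A separate upstream branch: the morale change ← the budget reversal ← the morale reversal ← the internal communication cut ← the last-minute vendor dispute ← the external hiring overrun.
Each of those chain origins has no stated cause.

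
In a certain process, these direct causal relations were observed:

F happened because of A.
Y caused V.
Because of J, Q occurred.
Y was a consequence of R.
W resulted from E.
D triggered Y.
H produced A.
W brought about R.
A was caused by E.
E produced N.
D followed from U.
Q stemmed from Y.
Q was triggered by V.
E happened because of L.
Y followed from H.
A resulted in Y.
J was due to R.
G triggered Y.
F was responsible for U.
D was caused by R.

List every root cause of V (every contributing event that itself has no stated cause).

Tracing upstream from V: V ← Y ← A ← E ← L.
A separate upstream branch: V ← Y ← H.
A separate upstream branch: V ← Y ← G.
Each of those chain origins has no stated cause.

G, H, L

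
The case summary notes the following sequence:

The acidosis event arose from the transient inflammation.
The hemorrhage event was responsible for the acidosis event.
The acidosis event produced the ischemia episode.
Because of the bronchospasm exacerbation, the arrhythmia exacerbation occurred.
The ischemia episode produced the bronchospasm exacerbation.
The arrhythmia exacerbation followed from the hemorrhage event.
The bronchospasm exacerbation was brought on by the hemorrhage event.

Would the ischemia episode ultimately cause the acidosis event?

The ischemia episode leads to the bronchospasm exacerbation, the arrhythmia exacerbation; the acidosis event is not among them.

No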